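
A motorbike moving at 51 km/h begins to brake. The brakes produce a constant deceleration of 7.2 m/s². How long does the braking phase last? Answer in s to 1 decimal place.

51 km/h ÷ 3.6 = 14.1667 m/s.
Braking time = v/a = 14.1667 / 7.200 = 1.968 s.

Braking time ≈ 2.0 s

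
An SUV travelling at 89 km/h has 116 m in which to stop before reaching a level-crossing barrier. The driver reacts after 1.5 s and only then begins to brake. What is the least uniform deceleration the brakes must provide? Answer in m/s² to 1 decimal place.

Required deceleration ≈ 3.9 m/s²

89 km/h ÷ 3.6 = 24.7222 m/s.
Distance covered during reaction = 24.7222 × 1.5 = 37.083 m.
Distance available for braking: 116 − 37.083 = 78.917 m.
v² = 2a·d ⇒ a = v²/(2d) = 24.7222² / (2 × 78.917) = 611.187 / 157.834 = 3.8723 m/s².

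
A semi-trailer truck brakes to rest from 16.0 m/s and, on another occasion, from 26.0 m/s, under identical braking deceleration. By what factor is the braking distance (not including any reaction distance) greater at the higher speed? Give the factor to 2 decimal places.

Braking distance d = v²/(2a), so with a fixed, d ∝ v².
Factor = (26.0/16.0)² = 1.6250² = 2.6406.

Factor ≈ 2.64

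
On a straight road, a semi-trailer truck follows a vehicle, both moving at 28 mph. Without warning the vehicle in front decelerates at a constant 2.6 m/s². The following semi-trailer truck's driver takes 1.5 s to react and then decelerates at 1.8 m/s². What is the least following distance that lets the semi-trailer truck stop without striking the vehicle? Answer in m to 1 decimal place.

Minimum gap ≈ 32.2 m

28 mph × 0.44704 = 12.5171 m/s.
Leader travels v²/(2a_L) = 156.678 / 5.200 = 30.130 m before stopping.
Follower covers v·t_r = 12.5171 × 1.5 = 18.776 m while reacting, then v²/(2a_F) = 156.678 / 3.600 = 43.522 m while braking, for a total of 18.776 + 43.522 = 62.298 m.
Since a_F ≤ a_L and the follower starts braking later, the follower is never slower than the leader, so the closest approach is when both have stopped.
Minimum gap = 62.298 − 30.130 = 32.168 m.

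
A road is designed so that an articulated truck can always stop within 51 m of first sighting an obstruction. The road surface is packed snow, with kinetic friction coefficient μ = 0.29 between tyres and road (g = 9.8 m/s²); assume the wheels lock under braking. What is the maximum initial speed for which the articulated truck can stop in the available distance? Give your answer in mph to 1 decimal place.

Maximum speed ≈ 38.1 mph

a = μg = 0.29 × 9.8 = 2.842 m/s².
v²/(2a) = d ⇒ v = √(2 × 2.842 × 51) = √289.88 = 17.0259 m/s.
17.0259 m/s ÷ 0.44704 = 38.086 mph.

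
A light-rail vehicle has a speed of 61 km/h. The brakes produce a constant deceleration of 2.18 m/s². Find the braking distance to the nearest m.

61 km/h ÷ 3.6 = 16.9444 m/s.
Braking distance = v²/(2a) = 16.9444² / (2 × 2.180) = 287.113 / 4.360 = 65.852 m.

Braking distance ≈ 66 m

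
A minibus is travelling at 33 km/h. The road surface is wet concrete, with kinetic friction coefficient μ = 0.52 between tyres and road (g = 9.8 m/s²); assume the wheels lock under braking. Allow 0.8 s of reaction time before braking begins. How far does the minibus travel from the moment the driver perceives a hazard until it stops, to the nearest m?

Total stopping distance ≈ 16 m

33 km/h ÷ 3.6 = 9.1667 m/s.
a = μg = 0.52 × 9.8 = 5.096 m/s².
Reaction distance = v·t_r = 9.1667 × 0.8 = 7.333 m.
Braking distance = v²/(2a) = 9.1667² / (2 × 5.096) = 84.028 / 10.192 = 8.245 m.
Total = 7.333 + 8.245 = 15.578 m.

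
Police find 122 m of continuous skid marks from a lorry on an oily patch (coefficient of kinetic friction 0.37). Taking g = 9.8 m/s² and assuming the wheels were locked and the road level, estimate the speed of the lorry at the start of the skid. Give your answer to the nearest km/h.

Initial speed ≈ 107 km/h

Deceleration a = μg = 0.37 × 9.8 = 3.626 m/s².
v = √(2a·d) = √(2 × 3.626 × 122) = √884.744 = 29.7446 m/s.
= 29.7446 × 3.6 = 107.081 km/h.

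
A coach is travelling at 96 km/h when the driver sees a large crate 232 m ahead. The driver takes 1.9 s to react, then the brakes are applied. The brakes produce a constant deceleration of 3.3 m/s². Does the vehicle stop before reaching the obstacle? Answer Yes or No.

Yes

96 km/h ÷ 3.6 = 26.6667 m/s.
Reaction distance = 26.6667 × 1.9 = 50.667 m.
Braking distance = v²/(2a) = 711.113 / 6.600 = 107.744 m.
Total stopping distance = 50.667 + 107.744 = 158.411 m, vs 232 m available — it stops with 232 − 158.411 = 73.589 m to spare.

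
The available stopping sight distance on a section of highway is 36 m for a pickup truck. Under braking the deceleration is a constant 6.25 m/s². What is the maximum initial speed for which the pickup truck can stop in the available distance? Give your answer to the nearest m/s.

Maximum speed ≈ 21 m/s

v²/(2a) = d ⇒ v = √(2 × 6.250 × 36) = √450.00 = 21.2132 m/s.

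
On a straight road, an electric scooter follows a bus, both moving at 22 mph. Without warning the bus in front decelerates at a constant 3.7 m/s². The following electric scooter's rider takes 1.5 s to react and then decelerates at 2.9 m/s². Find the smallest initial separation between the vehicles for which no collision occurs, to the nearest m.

22 mph × 0.44704 = 9.8349 m/s.
Leader travels v²/(2a_L) = 96.725 / 7.400 = 13.071 m before stopping.
Follower covers v·t_r = 9.8349 × 1.5 = 14.752 m while reacting, then v²/(2a_F) = 96.725 / 5.800 = 16.677 m while braking, for a total of 14.752 + 16.677 = 31.429 m.
Since a_F ≤ a_L and the follower starts braking later, the follower is never slower than the leader, so the closest approach is when both have stopped.
Minimum gap = 31.429 − 13.071 = 18.358 m.

Minimum gap ≈ 18 m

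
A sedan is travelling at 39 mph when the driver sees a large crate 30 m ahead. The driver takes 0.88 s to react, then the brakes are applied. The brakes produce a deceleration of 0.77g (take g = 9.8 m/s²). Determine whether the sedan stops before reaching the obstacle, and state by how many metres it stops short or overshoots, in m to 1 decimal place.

No — it overshoots by 5.5 m

39 mph × 0.44704 = 17.4346 m/s.
a = 0.77 × 9.8 = 7.546 m/s².
Reaction distance = 17.4346 × 0.88 = 15.342 m.
Braking distance = v²/(2a) = 303.965 / 15.092 = 20.141 m.
Total stopping distance = 15.342 + 20.141 = 35.483 m, vs 30 m available — it cannot stop in time and overshoots by 35.483 − 30 = 5.483 m.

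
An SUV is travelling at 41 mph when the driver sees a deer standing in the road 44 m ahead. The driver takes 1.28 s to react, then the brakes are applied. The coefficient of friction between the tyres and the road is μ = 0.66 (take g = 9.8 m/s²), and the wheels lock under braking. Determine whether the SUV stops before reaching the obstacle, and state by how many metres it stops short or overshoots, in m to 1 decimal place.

41 mph × 0.44704 = 18.3286 m/s.
a = μg = 0.66 × 9.8 = 6.468 m/s².
Reaction distance = 18.3286 × 1.28 = 23.461 m.
Braking distance = v²/(2a) = 335.938 / 12.936 = 25.969 m.
Total stopping distance = 23.461 + 25.969 = 49.430 m, vs 44 m available — it cannot stop in time and overshoots by 49.430 − 44 = 5.430 m.

No — it overshoots by 5.4 m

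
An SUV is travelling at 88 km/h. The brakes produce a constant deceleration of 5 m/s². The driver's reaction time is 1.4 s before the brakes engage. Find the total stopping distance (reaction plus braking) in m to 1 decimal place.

Total stopping distance ≈ 94.0 m

88 km/h ÷ 3.6 = 24.4444 m/s.
Reaction distance = v·t_r = 24.4444 × 1.4 = 34.222 m.
Braking distance = v²/(2a) = 24.4444² / (2 × 5.000) = 597.529 / 10.000 = 59.753 m.
Total = 34.222 + 59.753 = 93.975 m.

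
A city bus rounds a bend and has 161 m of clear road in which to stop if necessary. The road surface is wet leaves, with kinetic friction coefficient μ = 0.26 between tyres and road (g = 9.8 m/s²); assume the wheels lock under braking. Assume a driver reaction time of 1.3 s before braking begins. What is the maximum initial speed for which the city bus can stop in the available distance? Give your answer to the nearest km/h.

a = μg = 0.26 × 9.8 = 2.548 m/s².
Stopping distance: v·t_r + v²/(2a) = 161 with t_r = 1.3 s and a = 2.548 m/s².
So v² + 6.625 v − 820.46 = 0.
Positive root: v = −a·t_r + √((a·t_r)² + 2a·d) = −3.312 + √(10.969 + 820.46) = 25.5225 m/s.
25.5225 m/s × 3.6 = 91.881 km/h.

Maximum speed ≈ 92 km/h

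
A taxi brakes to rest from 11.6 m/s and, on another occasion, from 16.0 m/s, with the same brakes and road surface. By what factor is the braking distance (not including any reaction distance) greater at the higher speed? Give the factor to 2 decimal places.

Braking distance d = v²/(2a), so with a fixed, d ∝ v².
Factor = (16.0/11.6)² = 1.3793² = 1.9025.

Factor ≈ 1.90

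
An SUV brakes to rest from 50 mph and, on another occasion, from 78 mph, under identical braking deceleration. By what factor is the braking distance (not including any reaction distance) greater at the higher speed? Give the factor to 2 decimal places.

Factor ≈ 2.43

Braking distance d = v²/(2a), so with a fixed, d ∝ v².
Factor = (78/50)² = 1.5600² = 2.4336.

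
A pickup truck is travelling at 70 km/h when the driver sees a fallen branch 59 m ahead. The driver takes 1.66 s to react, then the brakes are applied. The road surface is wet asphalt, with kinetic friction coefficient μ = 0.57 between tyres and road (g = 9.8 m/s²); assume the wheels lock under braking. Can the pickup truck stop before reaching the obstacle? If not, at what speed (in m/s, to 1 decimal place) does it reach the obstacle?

70 km/h ÷ 3.6 = 19.4444 m/s.
a = μg = 0.57 × 9.8 = 5.586 m/s².
Reaction distance = 19.4444 × 1.66 = 32.278 m.
Braking distance needed to stop: v²/(2a) = 378.085 / 11.172 = 33.842 m, so total needed = 32.278 + 33.842 = 66.120 m > 59 m — it cannot stop.
Distance remaining when braking begins: 59 − 32.278 = 26.722 m.
v² = v₀² − 2a·d = 378.085 − 2 × 5.586 × 26.722 = 79.547 m²/s².
v = √79.547 = 8.919 m/s.

No — it strikes the obstacle at 8.9 m/s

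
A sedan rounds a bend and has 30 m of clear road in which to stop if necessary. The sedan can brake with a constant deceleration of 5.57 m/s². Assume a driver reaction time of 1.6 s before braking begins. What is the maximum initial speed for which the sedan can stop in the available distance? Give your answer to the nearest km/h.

Stopping distance: v·t_r + v²/(2a) = 30 with t_r = 1.6 s and a = 5.570 m/s².
So v² + 17.824 v − 334.20 = 0.
Positive root: v = −a·t_r + √((a·t_r)² + 2a·d) = −8.912 + √(79.424 + 334.20) = 11.4257 m/s.
11.4257 m/s × 3.6 = 41.133 km/h.

Maximum speed ≈ 41 km/h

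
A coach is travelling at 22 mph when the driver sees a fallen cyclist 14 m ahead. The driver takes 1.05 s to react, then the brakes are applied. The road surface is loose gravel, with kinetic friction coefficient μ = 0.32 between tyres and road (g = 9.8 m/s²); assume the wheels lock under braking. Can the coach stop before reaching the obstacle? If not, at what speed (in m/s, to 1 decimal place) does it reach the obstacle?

22 mph × 0.44704 = 9.8349 m/s.
a = μg = 0.32 × 9.8 = 3.136 m/s².
Reaction distance = 9.8349 × 1.05 = 10.327 m.
Braking distance needed to stop: v²/(2a) = 96.725 / 6.272 = 15.422 m, so total needed = 10.327 + 15.422 = 25.749 m > 14 m — it cannot stop.
Distance remaining when braking begins: 14 − 10.327 = 3.673 m.
v² = v₀² − 2a·d = 96.725 − 2 × 3.136 × 3.673 = 73.688 m²/s².
v = √73.688 = 8.584 m/s.

No — it strikes the obstacle at 8.6 m/s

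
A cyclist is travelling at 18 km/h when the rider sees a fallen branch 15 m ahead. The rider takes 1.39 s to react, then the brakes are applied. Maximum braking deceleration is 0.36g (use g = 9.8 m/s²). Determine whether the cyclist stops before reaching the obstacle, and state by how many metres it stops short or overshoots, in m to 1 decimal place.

18 km/h ÷ 3.6 = 5.0000 m/s.
a = 0.36 × 9.8 = 3.528 m/s².
Reaction distance = 5.0000 × 1.39 = 6.950 m.
Braking distance = v²/(2a) = 25.000 / 7.056 = 3.543 m.
Total stopping distance = 6.950 + 3.543 = 10.493 m, vs 15 m available — it stops with 15 − 10.493 = 4.507 m to spare.

Yes — it stops 4.5 m short of the obstacle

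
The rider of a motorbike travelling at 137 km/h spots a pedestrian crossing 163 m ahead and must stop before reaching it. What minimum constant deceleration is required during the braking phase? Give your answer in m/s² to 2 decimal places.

137 km/h ÷ 3.6 = 38.0556 m/s.
v² = 2a·d ⇒ a = v²/(2d) = 38.0556² / (2 × 163.000) = 1448.229 / 326.000 = 4.4424 m/s².

Required deceleration ≈ 4.44 m/s²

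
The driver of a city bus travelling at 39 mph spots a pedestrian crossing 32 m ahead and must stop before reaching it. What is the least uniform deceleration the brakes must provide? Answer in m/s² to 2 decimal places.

Required deceleration ≈ 4.75 m/s²

39 mph × 0.44704 = 17.4346 m/s.
v² = 2a·d ⇒ a = v²/(2d) = 17.4346² / (2 × 32.000) = 303.965 / 64.000 = 4.7495 m/s².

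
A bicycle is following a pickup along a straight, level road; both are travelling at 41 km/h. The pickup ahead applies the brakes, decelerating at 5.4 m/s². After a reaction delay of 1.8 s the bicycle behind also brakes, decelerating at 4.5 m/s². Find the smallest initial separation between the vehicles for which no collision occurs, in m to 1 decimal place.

Minimum gap ≈ 22.9 m

41 km/h ÷ 3.6 = 11.3889 m/s.
Leader travels v²/(2a_L) = 129.707 / 10.800 = 12.010 m before stopping.
Follower covers v·t_r = 11.3889 × 1.8 = 20.500 m while reacting, then v²/(2a_F) = 129.707 / 9.000 = 14.412 m while braking, for a total of 20.500 + 14.412 = 34.912 m.
Since a_F ≤ a_L and the follower starts braking later, the follower is never slower than the leader, so the closest approach is when both have stopped.
Minimum gap = 34.912 − 12.010 = 22.902 m.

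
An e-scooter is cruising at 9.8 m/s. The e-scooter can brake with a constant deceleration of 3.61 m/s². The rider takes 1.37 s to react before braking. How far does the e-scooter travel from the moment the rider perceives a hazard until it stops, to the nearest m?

Total stopping distance ≈ 27 m

Reaction distance = v·t_r = 9.8000 × 1.37 = 13.426 m.
Braking distance = v²/(2a) = 9.8000² / (2 × 3.610) = 96.040 / 7.220 = 13.302 m.
Total = 13.426 + 13.302 = 26.728 m.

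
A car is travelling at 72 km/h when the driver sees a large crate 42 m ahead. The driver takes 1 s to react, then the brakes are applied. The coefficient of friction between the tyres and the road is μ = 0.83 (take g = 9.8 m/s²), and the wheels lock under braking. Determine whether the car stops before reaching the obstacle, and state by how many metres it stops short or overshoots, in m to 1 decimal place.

72 km/h ÷ 3.6 = 20.0000 m/s.
a = μg = 0.83 × 9.8 = 8.134 m/s².
Reaction distance = 20.0000 × 1 = 20.000 m.
Braking distance = v²/(2a) = 400.000 / 16.268 = 24.588 m.
Total stopping distance = 20.000 + 24.588 = 44.588 m, vs 42 m available — it cannot stop in time and overshoots by 44.588 − 42 = 2.588 m.

No — it overshoots by 2.6 m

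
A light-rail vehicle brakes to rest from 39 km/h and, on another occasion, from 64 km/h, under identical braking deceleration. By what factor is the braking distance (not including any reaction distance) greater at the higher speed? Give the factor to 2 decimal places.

Braking distance d = v²/(2a), so with a fixed, d ∝ v².
Factor = (64/39)² = 1.6410² = 2.6929.

Factor ≈ 2.69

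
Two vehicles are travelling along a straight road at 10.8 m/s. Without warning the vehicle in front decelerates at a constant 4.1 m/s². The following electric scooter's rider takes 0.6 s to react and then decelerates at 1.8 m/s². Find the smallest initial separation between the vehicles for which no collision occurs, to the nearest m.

Leader travels v²/(2a_L) = 116.640 / 8.200 = 14.224 m before stopping.
Follower covers v·t_r = 10.8000 × 0.6 = 6.480 m while reacting, then v²/(2a_F) = 116.640 / 3.600 = 32.400 m while braking, for a total of 6.480 + 32.400 = 38.880 m.
Since a_F ≤ a_L and the follower starts braking later, the follower is never slower than the leader, so the closest approach is when both have stopped.
Minimum gap = 38.880 − 14.224 = 24.656 m.

Minimum gap ≈ 25 m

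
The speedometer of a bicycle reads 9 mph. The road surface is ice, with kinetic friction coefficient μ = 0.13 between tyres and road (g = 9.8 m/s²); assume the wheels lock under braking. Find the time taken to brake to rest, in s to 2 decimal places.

Braking time ≈ 3.16 s

9 mph × 0.44704 = 4.0234 m/s.
a = μg = 0.13 × 9.8 = 1.274 m/s².
Braking time = v/a = 4.0234 / 1.274 = 3.158 s.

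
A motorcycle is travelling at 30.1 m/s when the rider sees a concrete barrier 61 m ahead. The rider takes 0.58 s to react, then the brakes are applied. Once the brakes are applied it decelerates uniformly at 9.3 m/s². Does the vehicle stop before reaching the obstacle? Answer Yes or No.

No

Reaction distance = 30.1000 × 0.58 = 17.458 m.
Braking distance = v²/(2a) = 906.010 / 18.600 = 48.710 m.
Total stopping distance = 17.458 + 48.710 = 66.168 m, vs 61 m available — it cannot stop in time and overshoots by 66.168 − 61 = 5.168 m.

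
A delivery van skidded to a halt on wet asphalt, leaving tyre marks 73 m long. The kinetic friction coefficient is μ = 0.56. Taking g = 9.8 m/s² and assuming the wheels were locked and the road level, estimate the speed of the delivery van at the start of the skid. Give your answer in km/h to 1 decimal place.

Deceleration a = μg = 0.56 × 9.8 = 5.488 m/s².
v = √(2a·d) = √(2 × 5.488 × 73) = √801.248 = 28.3063 m/s.
= 28.3063 × 3.6 = 101.903 km/h.

Initial speed ≈ 101.9 km/h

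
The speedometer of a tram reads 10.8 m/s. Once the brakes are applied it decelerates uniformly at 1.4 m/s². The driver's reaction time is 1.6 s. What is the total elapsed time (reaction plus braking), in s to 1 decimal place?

Total time ≈ 9.3 s

Braking time = v/a = 10.8000 / 1.400 = 7.714 s.
Total = 1.6 + 7.714 = 9.314 s.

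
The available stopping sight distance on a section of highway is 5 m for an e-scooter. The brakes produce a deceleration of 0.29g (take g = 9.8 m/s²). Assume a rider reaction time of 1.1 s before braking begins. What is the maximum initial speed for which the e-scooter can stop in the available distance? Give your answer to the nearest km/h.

Maximum speed ≈ 11 km/h

a = 0.29 × 9.8 = 2.842 m/s².
Stopping distance: v·t_r + v²/(2a) = 5 with t_r = 1.1 s and a = 2.842 m/s².
So v² + 6.252 v − 28.42 = 0.
Positive root: v = −a·t_r + √((a·t_r)² + 2a·d) = −3.126 + √(9.772 + 28.42) = 3.0540 m/s.
3.0540 m/s × 3.6 = 10.994 km/h.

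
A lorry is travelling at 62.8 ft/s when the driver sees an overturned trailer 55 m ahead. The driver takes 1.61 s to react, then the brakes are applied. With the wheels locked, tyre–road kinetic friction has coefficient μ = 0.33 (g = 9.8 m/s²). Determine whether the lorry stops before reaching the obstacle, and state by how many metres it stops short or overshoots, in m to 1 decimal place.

62.8 ft/s × 0.3048 = 19.1414 m/s.
a = μg = 0.33 × 9.8 = 3.234 m/s².
Reaction distance = 19.1414 × 1.61 = 30.818 m.
Braking distance = v²/(2a) = 366.393 / 6.468 = 56.647 m.
Total stopping distance = 30.818 + 56.647 = 87.465 m, vs 55 m available — it cannot stop in time and overshoots by 87.465 − 55 = 32.465 m.

No — it overshoots by 32.5 m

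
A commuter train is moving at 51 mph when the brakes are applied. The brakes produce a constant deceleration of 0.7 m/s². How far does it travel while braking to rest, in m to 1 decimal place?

Braking distance ≈ 371.3 m

51 mph × 0.44704 = 22.7990 m/s.
Braking distance = v²/(2a) = 22.7990² / (2 × 0.700) = 519.794 / 1.400 = 371.281 m.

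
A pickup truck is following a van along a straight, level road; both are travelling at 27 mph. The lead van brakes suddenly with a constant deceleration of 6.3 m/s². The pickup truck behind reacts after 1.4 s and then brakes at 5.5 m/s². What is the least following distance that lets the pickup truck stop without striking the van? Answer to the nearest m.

27 mph × 0.44704 = 12.0701 m/s.
Leader travels v²/(2a_L) = 145.687 / 12.600 = 11.562 m before stopping.
Follower covers v·t_r = 12.0701 × 1.4 = 16.898 m while reacting, then v²/(2a_F) = 145.687 / 11.000 = 13.244 m while braking, for a total of 16.898 + 13.244 = 30.142 m.
Since a_F ≤ a_L and the follower starts braking later, the follower is never slower than the leader, so the closest approach is when both have stopped.
Minimum gap = 30.142 − 11.562 = 18.580 m.

Minimum gap ≈ 19 m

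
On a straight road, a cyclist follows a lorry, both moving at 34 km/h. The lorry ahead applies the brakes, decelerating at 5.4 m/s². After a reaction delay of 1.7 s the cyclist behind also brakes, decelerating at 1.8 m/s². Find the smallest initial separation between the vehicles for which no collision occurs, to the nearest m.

Minimum gap ≈ 33 m

34 km/h ÷ 3.6 = 9.4444 m/s.
Leader travels v²/(2a_L) = 89.197 / 10.800 = 8.259 m before stopping.
Follower covers v·t_r = 9.4444 × 1.7 = 16.055 m while reacting, then v²/(2a_F) = 89.197 / 3.600 = 24.777 m while braking, for a total of 16.055 + 24.777 = 40.832 m.
Since a_F ≤ a_L and the follower starts braking later, the follower is never slower than the leader, so the closest approach is when both have stopped.
Minimum gap = 40.832 − 8.259 = 32.573 m.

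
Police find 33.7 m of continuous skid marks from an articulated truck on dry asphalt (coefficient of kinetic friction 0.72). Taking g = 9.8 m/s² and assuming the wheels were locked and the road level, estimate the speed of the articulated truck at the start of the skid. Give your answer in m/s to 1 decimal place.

Initial speed ≈ 21.8 m/s

Deceleration a = μg = 0.72 × 9.8 = 7.056 m/s².
v = √(2a·d) = √(2 × 7.056 × 33.7) = √475.574 = 21.8077 m/s.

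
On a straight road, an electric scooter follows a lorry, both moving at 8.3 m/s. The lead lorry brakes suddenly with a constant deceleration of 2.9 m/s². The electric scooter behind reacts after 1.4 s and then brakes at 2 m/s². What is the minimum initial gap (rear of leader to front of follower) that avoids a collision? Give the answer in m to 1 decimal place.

Minimum gap ≈ 17.0 m

Leader travels v²/(2a_L) = 68.890 / 5.800 = 11.878 m before stopping.
Follower covers v·t_r = 8.3000 × 1.4 = 11.620 m while reacting, then v²/(2a_F) = 68.890 / 4.000 = 17.223 m while braking, for a total of 11.620 + 17.223 = 28.843 m.
Since a_F ≤ a_L and the follower starts braking later, the follower is never slower than the leader, so the closest approach is when both have stopped.
Minimum gap = 28.843 − 11.878 = 16.965 m.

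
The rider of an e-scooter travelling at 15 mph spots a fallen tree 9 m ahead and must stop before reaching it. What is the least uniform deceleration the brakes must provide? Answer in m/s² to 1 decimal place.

Required deceleration ≈ 2.5 m/s²

15 mph × 0.44704 = 6.7056 m/s.
v² = 2a·d ⇒ a = v²/(2d) = 6.7056² / (2 × 9.000) = 44.965 / 18.000 = 2.4981 m/s².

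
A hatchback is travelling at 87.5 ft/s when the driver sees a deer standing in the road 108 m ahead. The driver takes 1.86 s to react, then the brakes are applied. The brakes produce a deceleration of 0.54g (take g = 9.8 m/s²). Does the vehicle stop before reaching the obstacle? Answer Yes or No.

87.5 ft/s × 0.3048 = 26.6700 m/s.
a = 0.54 × 9.8 = 5.292 m/s².
Reaction distance = 26.6700 × 1.86 = 49.606 m.
Braking distance = v²/(2a) = 711.289 / 10.584 = 67.204 m.
Total stopping distance = 49.606 + 67.204 = 116.810 m, vs 108 m available — it cannot stop in time and overshoots by 116.810 − 108 = 8.810 m.

No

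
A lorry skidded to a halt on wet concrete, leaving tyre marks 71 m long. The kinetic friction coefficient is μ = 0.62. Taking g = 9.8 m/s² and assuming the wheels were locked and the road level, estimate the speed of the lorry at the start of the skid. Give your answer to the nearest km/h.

Deceleration a = μg = 0.62 × 9.8 = 6.076 m/s².
v = √(2a·d) = √(2 × 6.076 × 71) = √862.792 = 29.3733 m/s.
= 29.3733 × 3.6 = 105.744 km/h.

Initial speed ≈ 106 km/h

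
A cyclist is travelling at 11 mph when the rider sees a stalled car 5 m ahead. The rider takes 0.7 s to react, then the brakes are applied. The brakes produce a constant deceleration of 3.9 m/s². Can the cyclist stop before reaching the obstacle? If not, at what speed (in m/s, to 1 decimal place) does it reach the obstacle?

11 mph × 0.44704 = 4.9174 m/s.
Reaction distance = 4.9174 × 0.7 = 3.442 m.
Braking distance needed to stop: v²/(2a) = 24.181 / 7.800 = 3.100 m, so total needed = 3.442 + 3.100 = 6.542 m > 5 m — it cannot stop.
Distance remaining when braking begins: 5 − 3.442 = 1.558 m.
v² = v₀² − 2a·d = 24.181 − 2 × 3.900 × 1.558 = 12.029 m²/s².
v = √12.029 = 3.468 m/s.

No — it strikes the obstacle at 3.5 m/s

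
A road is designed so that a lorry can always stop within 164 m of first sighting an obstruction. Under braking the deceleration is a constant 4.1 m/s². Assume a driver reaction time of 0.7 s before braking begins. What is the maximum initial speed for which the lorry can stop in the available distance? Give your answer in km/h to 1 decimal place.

Maximum speed ≈ 122.1 km/h

Stopping distance: v·t_r + v²/(2a) = 164 with t_r = 0.7 s and a = 4.100 m/s².
So v² + 5.740 v − 1344.80 = 0.
Positive root: v = −a·t_r + √((a·t_r)² + 2a·d) = −2.870 + √(8.237 + 1344.80) = 33.9137 m/s.
33.9137 m/s × 3.6 = 122.089 km/h.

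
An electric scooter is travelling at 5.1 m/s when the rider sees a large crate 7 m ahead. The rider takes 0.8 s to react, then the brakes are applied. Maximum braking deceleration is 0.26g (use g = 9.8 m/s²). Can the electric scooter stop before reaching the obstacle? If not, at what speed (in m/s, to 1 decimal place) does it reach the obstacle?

a = 0.26 × 9.8 = 2.548 m/s².
Reaction distance = 5.1000 × 0.8 = 4.080 m.
Braking distance needed to stop: v²/(2a) = 26.010 / 5.096 = 5.104 m, so total needed = 4.080 + 5.104 = 9.184 m > 7 m — it cannot stop.
Distance remaining when braking begins: 7 − 4.080 = 2.920 m.
v² = v₀² − 2a·d = 26.010 − 2 × 2.548 × 2.920 = 11.130 m²/s².
v = √11.130 = 3.336 m/s.

No — it strikes the obstacle at 3.3 m/s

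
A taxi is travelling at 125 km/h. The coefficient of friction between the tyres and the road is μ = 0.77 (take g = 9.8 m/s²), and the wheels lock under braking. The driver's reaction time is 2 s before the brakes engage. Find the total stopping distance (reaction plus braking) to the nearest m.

Total stopping distance ≈ 149 m

125 km/h ÷ 3.6 = 34.7222 m/s.
a = μg = 0.77 × 9.8 = 7.546 m/s².
Reaction distance = v·t_r = 34.7222 × 2 = 69.444 m.
Braking distance = v²/(2a) = 34.7222² / (2 × 7.546) = 1205.631 / 15.092 = 79.885 m.
Total = 69.444 + 79.885 = 149.329 m.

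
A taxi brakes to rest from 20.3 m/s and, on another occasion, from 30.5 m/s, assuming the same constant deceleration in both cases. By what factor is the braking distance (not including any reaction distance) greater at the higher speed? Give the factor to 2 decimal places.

Braking distance d = v²/(2a), so with a fixed, d ∝ v².
Factor = (30.5/20.3)² = 1.5025² = 2.2575.

Factor ≈ 2.26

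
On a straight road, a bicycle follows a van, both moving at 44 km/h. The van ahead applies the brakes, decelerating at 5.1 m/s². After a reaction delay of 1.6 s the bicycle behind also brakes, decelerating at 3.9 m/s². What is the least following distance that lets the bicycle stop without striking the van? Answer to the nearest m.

Minimum gap ≈ 24 m

44 km/h ÷ 3.6 = 12.2222 m/s.
Leader travels v²/(2a_L) = 149.382 / 10.200 = 14.645 m before stopping.
Follower covers v·t_r = 12.2222 × 1.6 = 19.556 m while reacting, then v²/(2a_F) = 149.382 / 7.800 = 19.152 m while braking, for a total of 19.556 + 19.152 = 38.708 m.
Since a_F ≤ a_L and the follower starts braking later, the follower is never slower than the leader, so the closest approach is when both have stopped.
Minimum gap = 38.708 − 14.645 = 24.063 m.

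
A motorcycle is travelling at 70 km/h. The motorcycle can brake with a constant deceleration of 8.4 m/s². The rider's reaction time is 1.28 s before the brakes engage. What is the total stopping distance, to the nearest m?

Total stopping distance ≈ 47 m

70 km/h ÷ 3.6 = 19.4444 m/s.
Reaction distance = v·t_r = 19.4444 × 1.28 = 24.889 m.
Braking distance = v²/(2a) = 19.4444² / (2 × 8.400) = 378.085 / 16.800 = 22.505 m.
Total = 24.889 + 22.505 = 47.394 m.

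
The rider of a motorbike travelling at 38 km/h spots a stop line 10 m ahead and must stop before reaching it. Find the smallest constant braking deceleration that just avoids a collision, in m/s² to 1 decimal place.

Required deceleration ≈ 5.6 m/s²

38 km/h ÷ 3.6 = 10.5556 m/s.
v² = 2a·d ⇒ a = v²/(2d) = 10.5556² / (2 × 10.000) = 111.421 / 20.000 = 5.5711 m/s².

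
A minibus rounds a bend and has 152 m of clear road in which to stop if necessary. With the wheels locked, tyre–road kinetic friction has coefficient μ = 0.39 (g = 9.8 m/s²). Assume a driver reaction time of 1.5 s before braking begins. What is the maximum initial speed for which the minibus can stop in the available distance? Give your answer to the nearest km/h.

a = μg = 0.39 × 9.8 = 3.822 m/s².
Stopping distance: v·t_r + v²/(2a) = 152 with t_r = 1.5 s and a = 3.822 m/s².
So v² + 11.466 v − 1161.89 = 0.
Positive root: v = −a·t_r + √((a·t_r)² + 2a·d) = −5.733 + √(32.867 + 1161.89) = 28.8323 m/s.
28.8323 m/s × 3.6 = 103.796 km/h.

Maximum speed ≈ 104 km/h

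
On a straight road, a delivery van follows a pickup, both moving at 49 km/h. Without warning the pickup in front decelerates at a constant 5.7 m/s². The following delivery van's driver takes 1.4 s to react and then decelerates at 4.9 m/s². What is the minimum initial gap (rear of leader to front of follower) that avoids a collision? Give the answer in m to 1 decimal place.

Minimum gap ≈ 21.7 m

49 km/h ÷ 3.6 = 13.6111 m/s.
Leader travels v²/(2a_L) = 185.262 / 11.400 = 16.251 m before stopping.
Follower covers v·t_r = 13.6111 × 1.4 = 19.056 m while reacting, then v²/(2a_F) = 185.262 / 9.800 = 18.904 m while braking, for a total of 19.056 + 18.904 = 37.960 m.
Since a_F ≤ a_L and the follower starts braking later, the follower is never slower than the leader, so the closest approach is when both have stopped.
Minimum gap = 37.960 − 16.251 = 21.709 m.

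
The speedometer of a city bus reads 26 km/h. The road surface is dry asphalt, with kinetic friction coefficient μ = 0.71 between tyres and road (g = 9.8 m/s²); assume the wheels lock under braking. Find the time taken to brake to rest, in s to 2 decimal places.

26 km/h ÷ 3.6 = 7.2222 m/s.
a = μg = 0.71 × 9.8 = 6.958 m/s².
Braking time = v/a = 7.2222 / 6.958 = 1.038 s.

Braking time ≈ 1.04 s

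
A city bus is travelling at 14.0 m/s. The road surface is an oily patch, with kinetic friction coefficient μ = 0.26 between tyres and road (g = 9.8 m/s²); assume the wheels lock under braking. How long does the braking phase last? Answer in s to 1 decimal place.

a = μg = 0.26 × 9.8 = 2.548 m/s².
Braking time = v/a = 14.0000 / 2.548 = 5.495 s.

Braking time ≈ 5.5 s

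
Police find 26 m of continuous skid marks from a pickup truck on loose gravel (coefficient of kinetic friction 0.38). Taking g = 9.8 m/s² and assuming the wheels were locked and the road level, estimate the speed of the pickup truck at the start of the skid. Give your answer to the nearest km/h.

Deceleration a = μg = 0.38 × 9.8 = 3.724 m/s².
v = √(2a·d) = √(2 × 3.724 × 26) = √193.648 = 13.9157 m/s.
= 13.9157 × 3.6 = 50.097 km/h.

Initial speed ≈ 50 km/h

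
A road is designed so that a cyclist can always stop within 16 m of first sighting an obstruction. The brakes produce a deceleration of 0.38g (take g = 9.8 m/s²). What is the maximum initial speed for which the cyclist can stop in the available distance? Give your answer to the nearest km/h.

Maximum speed ≈ 39 km/h

a = 0.38 × 9.8 = 3.724 m/s².
v²/(2a) = d ⇒ v = √(2 × 3.724 × 16) = √119.17 = 10.9165 m/s.
10.9165 m/s × 3.6 = 39.299 km/h.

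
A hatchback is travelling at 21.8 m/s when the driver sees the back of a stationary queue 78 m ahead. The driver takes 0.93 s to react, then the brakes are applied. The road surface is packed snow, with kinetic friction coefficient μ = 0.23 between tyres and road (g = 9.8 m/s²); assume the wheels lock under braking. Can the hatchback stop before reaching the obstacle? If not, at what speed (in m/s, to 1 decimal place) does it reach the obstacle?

a = μg = 0.23 × 9.8 = 2.254 m/s².
Reaction distance = 21.8000 × 0.93 = 20.274 m.
Braking distance needed to stop: v²/(2a) = 475.240 / 4.508 = 105.421 m, so total needed = 20.274 + 105.421 = 125.695 m > 78 m — it cannot stop.
Distance remaining when braking begins: 78 − 20.274 = 57.726 m.
v² = v₀² − 2a·d = 475.240 − 2 × 2.254 × 57.726 = 215.011 m²/s².
v = √215.011 = 14.663 m/s.

No — it strikes the obstacle at 14.7 m/s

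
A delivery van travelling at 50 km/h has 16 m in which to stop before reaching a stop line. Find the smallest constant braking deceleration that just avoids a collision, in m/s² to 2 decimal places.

Required deceleration ≈ 6.03 m/s²

50 km/h ÷ 3.6 = 13.8889 m/s.
v² = 2a·d ⇒ a = v²/(2d) = 13.8889² / (2 × 16.000) = 192.902 / 32.000 = 6.0282 m/s².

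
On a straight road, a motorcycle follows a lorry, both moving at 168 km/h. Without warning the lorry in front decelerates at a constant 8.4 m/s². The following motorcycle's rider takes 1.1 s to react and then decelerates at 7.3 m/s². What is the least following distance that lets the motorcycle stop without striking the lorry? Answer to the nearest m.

Minimum gap ≈ 71 m

168 km/h ÷ 3.6 = 46.6667 m/s.
Leader travels v²/(2a_L) = 2177.781 / 16.800 = 129.630 m before stopping.
Follower covers v·t_r = 46.6667 × 1.1 = 51.333 m while reacting, then v²/(2a_F) = 2177.781 / 14.600 = 149.163 m while braking, for a total of 51.333 + 149.163 = 200.496 m.
Since a_F ≤ a_L and the follower starts braking later, the follower is never slower than the leader, so the closest approach is when both have stopped.
Minimum gap = 200.496 − 129.630 = 70.866 m.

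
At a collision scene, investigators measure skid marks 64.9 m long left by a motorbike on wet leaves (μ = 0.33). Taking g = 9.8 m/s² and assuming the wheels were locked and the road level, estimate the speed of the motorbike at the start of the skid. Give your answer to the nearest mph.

Initial speed ≈ 46 mph

Deceleration a = μg = 0.33 × 9.8 = 3.234 m/s².
v = √(2a·d) = √(2 × 3.234 × 64.9) = √419.773 = 20.4884 m/s.
= 20.4884 ÷ 0.44704 = 45.831 mph.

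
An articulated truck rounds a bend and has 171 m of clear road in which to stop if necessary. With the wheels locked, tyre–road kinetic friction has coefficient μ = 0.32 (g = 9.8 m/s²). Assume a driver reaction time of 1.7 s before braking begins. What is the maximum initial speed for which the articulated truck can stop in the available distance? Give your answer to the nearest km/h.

Maximum speed ≈ 100 km/h

a = μg = 0.32 × 9.8 = 3.136 m/s².
Stopping distance: v·t_r + v²/(2a) = 171 with t_r = 1.7 s and a = 3.136 m/s².
So v² + 10.662 v − 1072.51 = 0.
Positive root: v = −a·t_r + √((a·t_r)² + 2a·d) = −5.331 + √(28.420 + 1072.51) = 27.8493 m/s.
27.8493 m/s × 3.6 = 100.257 km/h.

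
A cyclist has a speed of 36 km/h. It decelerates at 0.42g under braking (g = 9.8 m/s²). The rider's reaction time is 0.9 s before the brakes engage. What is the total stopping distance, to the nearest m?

Total stopping distance ≈ 21 m

36 km/h ÷ 3.6 = 10.0000 m/s.
a = 0.42 × 9.8 = 4.116 m/s².
Reaction distance = v·t_r = 10.0000 × 0.9 = 9.000 m.
Braking distance = v²/(2a) = 10.0000² / (2 × 4.116) = 100.000 / 8.232 = 12.148 m.
Total = 9.000 + 12.148 = 21.148 m.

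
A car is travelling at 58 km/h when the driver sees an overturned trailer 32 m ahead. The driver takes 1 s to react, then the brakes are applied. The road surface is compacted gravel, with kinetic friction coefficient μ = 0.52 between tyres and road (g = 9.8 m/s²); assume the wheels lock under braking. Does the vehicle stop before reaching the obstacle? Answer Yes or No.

No

58 km/h ÷ 3.6 = 16.1111 m/s.
a = μg = 0.52 × 9.8 = 5.096 m/s².
Reaction distance = 16.1111 × 1 = 16.111 m.
Braking distance = v²/(2a) = 259.568 / 10.192 = 25.468 m.
Total stopping distance = 16.111 + 25.468 = 41.579 m, vs 32 m available — it cannot stop in time and overshoots by 41.579 − 32 = 9.579 m.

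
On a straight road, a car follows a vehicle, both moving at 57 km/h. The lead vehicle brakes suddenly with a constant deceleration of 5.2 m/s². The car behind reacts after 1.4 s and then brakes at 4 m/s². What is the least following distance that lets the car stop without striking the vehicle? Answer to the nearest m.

57 km/h ÷ 3.6 = 15.8333 m/s.
Leader travels v²/(2a_L) = 250.693 / 10.400 = 24.105 m before stopping.
Follower covers v·t_r = 15.8333 × 1.4 = 22.167 m while reacting, then v²/(2a_F) = 250.693 / 8.000 = 31.337 m while braking, for a total of 22.167 + 31.337 = 53.504 m.
Since a_F ≤ a_L and the follower starts braking later, the follower is never slower than the leader, so the closest approach is when both have stopped.
Minimum gap = 53.504 − 24.105 = 29.399 m.

Minimum gap ≈ 29 m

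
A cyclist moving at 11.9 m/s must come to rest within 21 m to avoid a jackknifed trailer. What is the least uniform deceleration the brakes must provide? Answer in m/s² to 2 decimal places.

Required deceleration ≈ 3.37 m/s²

v² = 2a·d ⇒ a = v²/(2d) = 11.9000² / (2 × 21.000) = 141.610 / 42.000 = 3.3717 m/s².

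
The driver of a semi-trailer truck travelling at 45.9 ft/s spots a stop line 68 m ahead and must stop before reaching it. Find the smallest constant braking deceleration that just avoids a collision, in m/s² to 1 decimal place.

Required deceleration ≈ 1.4 m/s²

45.9 ft/s × 0.3048 = 13.9903 m/s.
v² = 2a·d ⇒ a = v²/(2d) = 13.9903² / (2 × 68.000) = 195.728 / 136.000 = 1.4392 m/s².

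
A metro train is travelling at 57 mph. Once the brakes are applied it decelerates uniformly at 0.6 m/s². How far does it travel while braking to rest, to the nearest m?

57 mph × 0.44704 = 25.4813 m/s.
Braking distance = v²/(2a) = 25.4813² / (2 × 0.600) = 649.297 / 1.200 = 541.081 m.

Braking distance ≈ 541 m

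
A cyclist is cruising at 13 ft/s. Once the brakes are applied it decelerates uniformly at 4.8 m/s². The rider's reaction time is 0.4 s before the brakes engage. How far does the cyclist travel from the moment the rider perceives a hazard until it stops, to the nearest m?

13 ft/s × 0.3048 = 3.9624 m/s.
Reaction distance = v·t_r = 3.9624 × 0.4 = 1.585 m.
Braking distance = v²/(2a) = 3.9624² / (2 × 4.800) = 15.701 / 9.600 = 1.636 m.
Total = 1.585 + 1.636 = 3.221 m.

Total stopping distance ≈ 3 m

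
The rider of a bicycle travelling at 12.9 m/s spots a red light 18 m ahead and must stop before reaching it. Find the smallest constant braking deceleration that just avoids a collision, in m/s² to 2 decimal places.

v² = 2a·d ⇒ a = v²/(2d) = 12.9000² / (2 × 18.000) = 166.410 / 36.000 = 4.6225 m/s².

Required deceleration ≈ 4.62 m/s²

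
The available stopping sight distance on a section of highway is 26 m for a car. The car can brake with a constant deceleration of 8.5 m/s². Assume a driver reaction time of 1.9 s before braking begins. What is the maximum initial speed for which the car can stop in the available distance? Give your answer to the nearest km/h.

Stopping distance: v·t_r + v²/(2a) = 26 with t_r = 1.9 s and a = 8.500 m/s².
So v² + 32.300 v − 442.00 = 0.
Positive root: v = −a·t_r + √((a·t_r)² + 2a·d) = −16.150 + √(260.822 + 442.00) = 10.3608 m/s.
10.3608 m/s × 3.6 = 37.299 km/h.

Maximum speed ≈ 37 km/h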